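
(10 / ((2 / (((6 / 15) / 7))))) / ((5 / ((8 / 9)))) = 16 / 315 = 0.05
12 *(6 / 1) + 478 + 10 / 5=552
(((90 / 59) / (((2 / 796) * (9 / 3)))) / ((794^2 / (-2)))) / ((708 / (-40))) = 19900 / 548636929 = 0.00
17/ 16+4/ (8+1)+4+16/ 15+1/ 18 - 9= -569/ 240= -2.37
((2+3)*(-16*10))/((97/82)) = -65600/97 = -676.29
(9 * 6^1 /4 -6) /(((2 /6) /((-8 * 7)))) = -1260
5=5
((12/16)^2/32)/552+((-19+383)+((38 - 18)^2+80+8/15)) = 1193426989/1413120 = 844.53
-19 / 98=-0.19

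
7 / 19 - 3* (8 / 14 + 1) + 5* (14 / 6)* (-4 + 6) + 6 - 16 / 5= 43466 / 1995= 21.79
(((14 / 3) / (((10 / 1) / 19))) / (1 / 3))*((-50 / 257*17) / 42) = -1615 / 771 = -2.09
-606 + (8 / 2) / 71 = -43022 / 71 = -605.94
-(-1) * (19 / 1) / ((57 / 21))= 7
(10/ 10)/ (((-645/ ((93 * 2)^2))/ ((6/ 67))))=-4.80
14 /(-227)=-14 /227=-0.06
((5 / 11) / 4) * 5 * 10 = 125 / 22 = 5.68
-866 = -866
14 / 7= 2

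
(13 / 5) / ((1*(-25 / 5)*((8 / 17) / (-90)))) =1989 / 20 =99.45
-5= -5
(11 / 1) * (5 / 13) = 55 / 13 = 4.23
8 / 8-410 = -409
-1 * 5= -5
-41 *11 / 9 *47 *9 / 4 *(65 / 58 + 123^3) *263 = -601691307988661 / 232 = -2593497017192.50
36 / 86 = 18 / 43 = 0.42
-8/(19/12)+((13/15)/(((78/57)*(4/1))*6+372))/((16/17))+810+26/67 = 1892591792687/2350059840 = 805.34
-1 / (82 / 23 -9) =23 / 125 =0.18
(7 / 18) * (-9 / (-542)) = 7 / 1084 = 0.01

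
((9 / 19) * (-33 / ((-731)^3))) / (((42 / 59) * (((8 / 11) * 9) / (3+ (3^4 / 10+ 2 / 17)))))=13614073 / 141309928248160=0.00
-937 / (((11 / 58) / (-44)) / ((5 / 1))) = 1086920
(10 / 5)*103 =206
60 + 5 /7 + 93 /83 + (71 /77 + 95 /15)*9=812510 /6391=127.13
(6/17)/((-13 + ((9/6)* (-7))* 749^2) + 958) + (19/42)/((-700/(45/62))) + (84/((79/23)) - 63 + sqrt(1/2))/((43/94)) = -331671540378795203/3936281835675280 + 47* sqrt(2)/43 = -82.71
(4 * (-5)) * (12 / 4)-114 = -174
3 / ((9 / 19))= 6.33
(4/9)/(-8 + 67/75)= -100/1599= -0.06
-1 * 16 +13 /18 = -275 /18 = -15.28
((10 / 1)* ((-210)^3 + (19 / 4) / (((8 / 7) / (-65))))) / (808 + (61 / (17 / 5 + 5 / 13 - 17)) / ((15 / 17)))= -763721382165 / 6619952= -115366.60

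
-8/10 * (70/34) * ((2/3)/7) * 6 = -16/17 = -0.94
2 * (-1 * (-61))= 122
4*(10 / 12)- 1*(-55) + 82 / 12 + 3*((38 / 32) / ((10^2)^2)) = 65.17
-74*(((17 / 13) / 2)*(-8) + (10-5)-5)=5032 / 13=387.08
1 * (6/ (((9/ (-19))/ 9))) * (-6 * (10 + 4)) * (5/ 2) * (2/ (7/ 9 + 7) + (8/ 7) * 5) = 142956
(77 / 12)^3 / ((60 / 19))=8674127 / 103680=83.66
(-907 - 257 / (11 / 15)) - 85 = -14767 / 11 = -1342.45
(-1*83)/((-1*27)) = 83/27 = 3.07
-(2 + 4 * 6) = -26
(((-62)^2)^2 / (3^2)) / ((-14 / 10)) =-73881680 / 63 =-1172725.08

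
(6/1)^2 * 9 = 324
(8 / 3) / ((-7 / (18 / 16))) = -3 / 7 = -0.43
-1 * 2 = -2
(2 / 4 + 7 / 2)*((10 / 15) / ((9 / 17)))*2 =272 / 27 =10.07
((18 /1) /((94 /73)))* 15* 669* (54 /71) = 356021730 /3337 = 106689.16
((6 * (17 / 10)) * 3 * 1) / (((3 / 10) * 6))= 17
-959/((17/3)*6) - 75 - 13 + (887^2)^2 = 21046185614323/34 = 619005459244.79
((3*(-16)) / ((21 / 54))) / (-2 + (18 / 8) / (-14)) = 6912 / 121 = 57.12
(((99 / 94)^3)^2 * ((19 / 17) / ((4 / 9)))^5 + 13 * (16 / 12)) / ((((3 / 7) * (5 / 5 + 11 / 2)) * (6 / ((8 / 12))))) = 3255854233674014720256383 / 528092574167056859430912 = 6.17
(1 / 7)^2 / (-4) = -1 / 196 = -0.01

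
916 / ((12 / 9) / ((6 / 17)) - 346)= -2.68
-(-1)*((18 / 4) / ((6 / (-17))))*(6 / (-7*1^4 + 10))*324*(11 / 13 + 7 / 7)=-198288 / 13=-15252.92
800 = 800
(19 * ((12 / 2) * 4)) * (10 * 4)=18240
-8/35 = -0.23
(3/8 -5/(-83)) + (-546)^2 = 197949313/664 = 298116.44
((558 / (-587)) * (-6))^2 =11209104 / 344569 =32.53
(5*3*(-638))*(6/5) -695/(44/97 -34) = -37301521/3254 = -11463.28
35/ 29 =1.21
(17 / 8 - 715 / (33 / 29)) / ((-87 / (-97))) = -1457813 / 2088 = -698.19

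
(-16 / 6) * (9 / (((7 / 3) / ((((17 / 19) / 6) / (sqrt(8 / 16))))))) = -204 * sqrt(2) / 133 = -2.17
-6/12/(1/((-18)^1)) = 9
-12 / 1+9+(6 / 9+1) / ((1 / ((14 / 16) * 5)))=103 / 24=4.29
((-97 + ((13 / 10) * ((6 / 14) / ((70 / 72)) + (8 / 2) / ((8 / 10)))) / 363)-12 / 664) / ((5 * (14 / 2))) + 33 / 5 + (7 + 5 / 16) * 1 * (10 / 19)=1507442390507 / 196350693000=7.68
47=47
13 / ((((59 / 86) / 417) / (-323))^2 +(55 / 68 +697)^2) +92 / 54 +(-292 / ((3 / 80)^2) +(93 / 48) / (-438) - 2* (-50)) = -3420984615171610519441966276891 / 16483277278153874060886240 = -207542.75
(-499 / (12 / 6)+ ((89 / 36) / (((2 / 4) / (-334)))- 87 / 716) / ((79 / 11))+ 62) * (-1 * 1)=212521351 / 509076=417.46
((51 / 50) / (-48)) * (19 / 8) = -323 / 6400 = -0.05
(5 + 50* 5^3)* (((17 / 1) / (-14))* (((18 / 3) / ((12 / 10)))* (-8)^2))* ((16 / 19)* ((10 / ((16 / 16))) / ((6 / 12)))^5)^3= -2283526737100800000000000000000 / 48013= -47560592695744902422260640.00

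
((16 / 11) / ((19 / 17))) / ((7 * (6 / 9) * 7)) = 408 / 10241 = 0.04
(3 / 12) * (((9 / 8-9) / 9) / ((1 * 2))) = -0.11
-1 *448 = -448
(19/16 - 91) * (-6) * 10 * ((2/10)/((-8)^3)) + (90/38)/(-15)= -88053/38912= -2.26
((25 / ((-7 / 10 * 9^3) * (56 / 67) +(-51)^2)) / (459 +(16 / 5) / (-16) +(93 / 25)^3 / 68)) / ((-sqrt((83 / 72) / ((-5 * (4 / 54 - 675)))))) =-17796875000 * sqrt(45375270) / 88566208885615743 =-0.00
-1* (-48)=48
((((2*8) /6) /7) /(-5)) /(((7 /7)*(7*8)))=-1 /735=-0.00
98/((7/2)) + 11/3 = 95/3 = 31.67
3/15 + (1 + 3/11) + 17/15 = 86/33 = 2.61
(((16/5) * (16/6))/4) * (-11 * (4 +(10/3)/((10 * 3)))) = -13024/135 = -96.47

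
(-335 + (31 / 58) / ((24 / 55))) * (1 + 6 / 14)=-476.82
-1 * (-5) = 5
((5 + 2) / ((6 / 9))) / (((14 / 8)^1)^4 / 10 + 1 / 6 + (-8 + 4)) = -80640 / 22237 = -3.63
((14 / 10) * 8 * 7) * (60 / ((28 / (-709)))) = -119112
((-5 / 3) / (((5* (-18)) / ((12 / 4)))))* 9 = 1 / 2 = 0.50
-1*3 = -3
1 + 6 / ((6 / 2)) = 3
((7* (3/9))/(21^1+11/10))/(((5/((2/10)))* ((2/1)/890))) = 1246/663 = 1.88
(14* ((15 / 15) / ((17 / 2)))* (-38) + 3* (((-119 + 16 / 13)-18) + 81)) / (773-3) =-25072 / 85085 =-0.29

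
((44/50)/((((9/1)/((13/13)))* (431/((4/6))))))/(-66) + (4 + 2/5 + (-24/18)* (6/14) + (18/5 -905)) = -5483645339/6109425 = -897.57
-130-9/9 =-131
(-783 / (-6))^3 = 17779581 / 8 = 2222447.62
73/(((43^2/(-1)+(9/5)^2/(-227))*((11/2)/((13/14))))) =-0.01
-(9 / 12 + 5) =-23 / 4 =-5.75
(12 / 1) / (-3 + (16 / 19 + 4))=228 / 35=6.51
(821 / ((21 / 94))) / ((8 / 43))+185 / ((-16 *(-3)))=2212753 / 112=19756.72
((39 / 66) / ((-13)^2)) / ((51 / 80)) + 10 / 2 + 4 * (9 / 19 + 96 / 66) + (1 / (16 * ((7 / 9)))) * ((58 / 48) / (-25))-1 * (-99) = 346750786271 / 3103900800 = 111.71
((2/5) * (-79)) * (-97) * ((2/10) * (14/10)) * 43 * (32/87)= 147620032/10875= 13574.26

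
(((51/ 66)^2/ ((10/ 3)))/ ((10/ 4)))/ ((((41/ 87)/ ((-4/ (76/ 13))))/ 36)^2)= 359326558188/ 1835694025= 195.74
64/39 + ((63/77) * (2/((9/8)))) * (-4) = -1792/429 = -4.18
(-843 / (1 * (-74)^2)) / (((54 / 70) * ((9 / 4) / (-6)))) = 19670 / 36963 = 0.53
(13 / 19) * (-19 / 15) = -13 / 15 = -0.87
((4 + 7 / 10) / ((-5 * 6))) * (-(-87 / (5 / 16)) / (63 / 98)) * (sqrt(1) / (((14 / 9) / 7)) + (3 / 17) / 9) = -17593604 / 57375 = -306.64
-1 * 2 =-2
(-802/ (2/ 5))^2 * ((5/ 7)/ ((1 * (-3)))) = -20100125/ 21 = -957148.81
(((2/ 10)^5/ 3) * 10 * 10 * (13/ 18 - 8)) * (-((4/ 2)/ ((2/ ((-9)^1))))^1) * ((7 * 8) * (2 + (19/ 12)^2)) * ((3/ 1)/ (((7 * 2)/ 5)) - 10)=85019/ 54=1574.43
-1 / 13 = -0.08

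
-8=-8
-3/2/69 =-1/46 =-0.02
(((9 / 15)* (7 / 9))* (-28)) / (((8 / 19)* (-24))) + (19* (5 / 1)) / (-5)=-12749 / 720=-17.71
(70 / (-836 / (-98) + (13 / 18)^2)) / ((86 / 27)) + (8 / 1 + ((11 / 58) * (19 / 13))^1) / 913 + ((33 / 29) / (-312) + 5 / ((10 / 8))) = 109469525705187 / 17016358459672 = 6.43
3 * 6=18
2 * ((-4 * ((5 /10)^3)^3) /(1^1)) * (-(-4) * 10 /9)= -5 /72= -0.07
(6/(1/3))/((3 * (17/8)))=48/17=2.82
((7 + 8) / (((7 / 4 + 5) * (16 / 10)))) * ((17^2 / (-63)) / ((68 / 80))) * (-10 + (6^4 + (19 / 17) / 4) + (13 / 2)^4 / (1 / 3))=-225809875 / 4536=-49781.72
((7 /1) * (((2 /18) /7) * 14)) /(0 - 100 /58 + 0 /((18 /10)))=-203 /225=-0.90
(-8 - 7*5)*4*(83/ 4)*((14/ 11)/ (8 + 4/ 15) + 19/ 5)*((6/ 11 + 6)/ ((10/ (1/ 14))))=-433087443/ 656425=-659.77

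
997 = 997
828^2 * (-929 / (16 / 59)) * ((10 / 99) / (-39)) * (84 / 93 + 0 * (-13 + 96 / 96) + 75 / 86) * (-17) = -34994523356385 / 190619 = -183583605.81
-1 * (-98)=98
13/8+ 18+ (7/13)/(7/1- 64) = 116281/5928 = 19.62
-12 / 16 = -3 / 4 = -0.75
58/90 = 29/45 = 0.64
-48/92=-12/23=-0.52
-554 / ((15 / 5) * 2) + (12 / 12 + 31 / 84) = -2547 / 28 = -90.96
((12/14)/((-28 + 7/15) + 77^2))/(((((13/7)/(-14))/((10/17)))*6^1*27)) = -50/12576447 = -0.00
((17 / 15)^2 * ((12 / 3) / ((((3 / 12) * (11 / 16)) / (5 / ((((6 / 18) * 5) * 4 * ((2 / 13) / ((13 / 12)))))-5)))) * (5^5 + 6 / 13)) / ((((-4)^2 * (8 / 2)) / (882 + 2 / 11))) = 362199.15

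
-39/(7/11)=-429/7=-61.29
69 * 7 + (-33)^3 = -35454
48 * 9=432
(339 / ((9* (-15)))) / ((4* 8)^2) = -113 / 46080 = -0.00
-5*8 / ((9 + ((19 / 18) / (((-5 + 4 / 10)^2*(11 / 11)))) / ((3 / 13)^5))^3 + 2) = -495522459411232789440 / 7667398983754987313652541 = -0.00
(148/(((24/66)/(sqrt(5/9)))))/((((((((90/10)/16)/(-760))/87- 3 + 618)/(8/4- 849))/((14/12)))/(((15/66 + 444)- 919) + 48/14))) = 200546720022880* sqrt(5)/1951862373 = 229747.81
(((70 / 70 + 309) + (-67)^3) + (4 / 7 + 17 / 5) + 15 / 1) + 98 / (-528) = -2776012139 / 9240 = -300434.21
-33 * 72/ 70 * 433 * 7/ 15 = -171468/ 25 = -6858.72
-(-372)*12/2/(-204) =-186/17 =-10.94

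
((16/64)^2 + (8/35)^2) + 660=12938249/19600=660.11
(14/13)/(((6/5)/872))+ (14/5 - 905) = -23329/195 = -119.64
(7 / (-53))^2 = 49 / 2809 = 0.02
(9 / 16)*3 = 27 / 16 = 1.69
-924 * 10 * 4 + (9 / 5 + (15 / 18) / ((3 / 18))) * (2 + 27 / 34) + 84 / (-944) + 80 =-8699217 / 236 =-36861.09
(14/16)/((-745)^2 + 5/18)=63/39961820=0.00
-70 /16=-35 /8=-4.38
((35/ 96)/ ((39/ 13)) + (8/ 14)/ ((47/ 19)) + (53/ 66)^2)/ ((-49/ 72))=-11435051/ 7802564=-1.47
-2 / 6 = -1 / 3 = -0.33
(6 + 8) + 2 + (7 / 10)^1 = 167 / 10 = 16.70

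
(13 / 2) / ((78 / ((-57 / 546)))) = -19 / 2184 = -0.01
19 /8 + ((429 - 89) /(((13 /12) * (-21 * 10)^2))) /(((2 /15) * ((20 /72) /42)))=38021 /3640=10.45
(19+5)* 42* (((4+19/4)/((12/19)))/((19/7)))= 5145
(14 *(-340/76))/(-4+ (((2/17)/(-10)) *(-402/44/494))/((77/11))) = 405004600/25865639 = 15.66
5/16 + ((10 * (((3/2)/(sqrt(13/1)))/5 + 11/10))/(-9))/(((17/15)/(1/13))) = 2435/10608- 5 * sqrt(13)/2873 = 0.22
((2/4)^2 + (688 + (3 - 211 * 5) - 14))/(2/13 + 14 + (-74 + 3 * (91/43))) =7.06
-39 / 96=-13 / 32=-0.41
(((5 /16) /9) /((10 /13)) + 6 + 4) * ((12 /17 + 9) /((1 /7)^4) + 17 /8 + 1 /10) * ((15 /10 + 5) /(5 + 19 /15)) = 596031681817 /2454528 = 242829.45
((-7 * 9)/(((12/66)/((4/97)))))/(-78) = 231/1261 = 0.18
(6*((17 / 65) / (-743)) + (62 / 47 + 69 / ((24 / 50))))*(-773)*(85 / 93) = -5769470015873 / 56292652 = -102490.64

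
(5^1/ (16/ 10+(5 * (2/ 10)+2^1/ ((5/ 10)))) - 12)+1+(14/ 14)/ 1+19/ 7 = -1508/ 231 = -6.53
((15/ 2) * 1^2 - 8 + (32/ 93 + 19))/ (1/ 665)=2330825/ 186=12531.32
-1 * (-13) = 13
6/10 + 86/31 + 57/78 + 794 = 3216363/4030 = 798.10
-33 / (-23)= 33 / 23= 1.43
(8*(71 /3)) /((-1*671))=-568 /2013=-0.28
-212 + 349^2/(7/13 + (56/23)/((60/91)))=28574.29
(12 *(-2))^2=576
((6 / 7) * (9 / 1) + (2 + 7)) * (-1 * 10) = -1170 / 7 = -167.14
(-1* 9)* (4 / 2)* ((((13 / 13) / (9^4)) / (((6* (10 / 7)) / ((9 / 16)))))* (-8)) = 7 / 4860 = 0.00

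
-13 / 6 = -2.17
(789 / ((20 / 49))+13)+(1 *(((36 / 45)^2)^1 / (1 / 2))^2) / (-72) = 43785613 / 22500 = 1946.03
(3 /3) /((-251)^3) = -1 /15813251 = -0.00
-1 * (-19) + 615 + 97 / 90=57157 / 90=635.08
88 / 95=0.93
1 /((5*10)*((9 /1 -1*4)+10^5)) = 1 /5000250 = 0.00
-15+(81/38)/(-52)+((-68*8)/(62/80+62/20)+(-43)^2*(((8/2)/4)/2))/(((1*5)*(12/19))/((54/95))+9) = 311587599/8024536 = 38.83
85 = 85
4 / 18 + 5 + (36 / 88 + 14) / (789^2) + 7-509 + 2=-6776209937 / 13695462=-494.78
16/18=8/9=0.89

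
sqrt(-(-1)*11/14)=sqrt(154)/14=0.89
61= 61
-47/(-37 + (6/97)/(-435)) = 661055/520407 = 1.27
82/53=1.55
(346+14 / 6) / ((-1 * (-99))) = 95 / 27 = 3.52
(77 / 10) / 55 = 7 / 50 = 0.14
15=15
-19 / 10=-1.90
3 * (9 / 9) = 3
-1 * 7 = -7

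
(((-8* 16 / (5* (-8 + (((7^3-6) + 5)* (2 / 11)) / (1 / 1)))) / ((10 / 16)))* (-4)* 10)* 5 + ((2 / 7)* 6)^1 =159484 / 1043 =152.91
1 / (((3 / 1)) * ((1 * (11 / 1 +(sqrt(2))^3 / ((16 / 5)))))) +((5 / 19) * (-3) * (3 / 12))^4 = 12327749077 / 385032873216 - 20 * sqrt(2) / 11541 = 0.03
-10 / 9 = -1.11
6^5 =7776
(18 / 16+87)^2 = 497025 / 64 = 7766.02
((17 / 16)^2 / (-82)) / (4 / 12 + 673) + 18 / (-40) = -3816519 / 8480768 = -0.45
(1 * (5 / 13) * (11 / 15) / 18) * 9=0.14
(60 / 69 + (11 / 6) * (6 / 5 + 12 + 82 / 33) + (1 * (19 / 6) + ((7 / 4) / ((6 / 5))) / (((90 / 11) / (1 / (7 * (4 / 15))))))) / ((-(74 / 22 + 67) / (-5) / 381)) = 890.38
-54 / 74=-27 / 37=-0.73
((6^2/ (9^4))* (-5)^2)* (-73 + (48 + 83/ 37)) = -84200/ 26973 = -3.12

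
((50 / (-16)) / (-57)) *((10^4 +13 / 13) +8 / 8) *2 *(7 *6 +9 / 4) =7376475 / 152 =48529.44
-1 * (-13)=13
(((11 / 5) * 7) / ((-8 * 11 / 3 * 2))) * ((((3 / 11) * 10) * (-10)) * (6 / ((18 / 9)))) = 945 / 44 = 21.48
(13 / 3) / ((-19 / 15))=-65 / 19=-3.42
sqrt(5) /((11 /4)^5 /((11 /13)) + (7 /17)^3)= 5030912 *sqrt(5) /935457261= 0.01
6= 6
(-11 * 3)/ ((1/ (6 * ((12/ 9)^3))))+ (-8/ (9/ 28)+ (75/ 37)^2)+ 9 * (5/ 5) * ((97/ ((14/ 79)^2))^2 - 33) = 40638373661382697/ 473323536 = 85857496.13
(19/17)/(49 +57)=0.01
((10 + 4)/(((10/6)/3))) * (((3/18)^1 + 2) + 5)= 180.60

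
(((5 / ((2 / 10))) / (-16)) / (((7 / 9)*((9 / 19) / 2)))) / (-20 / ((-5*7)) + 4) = -475 / 256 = -1.86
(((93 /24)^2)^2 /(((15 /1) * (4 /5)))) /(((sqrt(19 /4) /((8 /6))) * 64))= 923521 * sqrt(19) /22413312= 0.18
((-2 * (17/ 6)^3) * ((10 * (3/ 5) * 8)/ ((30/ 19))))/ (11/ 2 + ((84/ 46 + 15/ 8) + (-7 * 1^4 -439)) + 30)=3.40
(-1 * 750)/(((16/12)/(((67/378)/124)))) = -0.80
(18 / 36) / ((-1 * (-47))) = 1 / 94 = 0.01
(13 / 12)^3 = 2197 / 1728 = 1.27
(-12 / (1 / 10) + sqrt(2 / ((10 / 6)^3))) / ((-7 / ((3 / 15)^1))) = 24 / 7 - 3 * sqrt(30) / 875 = 3.41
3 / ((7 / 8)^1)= 24 / 7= 3.43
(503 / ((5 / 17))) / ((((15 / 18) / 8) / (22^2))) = 198656832 / 25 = 7946273.28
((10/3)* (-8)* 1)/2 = -40/3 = -13.33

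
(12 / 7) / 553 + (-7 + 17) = 10.00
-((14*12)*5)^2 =-705600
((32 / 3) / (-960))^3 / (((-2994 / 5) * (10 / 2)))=1 / 2182626000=0.00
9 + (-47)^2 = 2218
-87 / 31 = -2.81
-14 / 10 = -7 / 5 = -1.40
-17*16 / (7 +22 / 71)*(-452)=8729024 / 519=16818.93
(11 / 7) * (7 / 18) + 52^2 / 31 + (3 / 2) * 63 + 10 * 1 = 53662 / 279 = 192.34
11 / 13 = 0.85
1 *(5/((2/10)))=25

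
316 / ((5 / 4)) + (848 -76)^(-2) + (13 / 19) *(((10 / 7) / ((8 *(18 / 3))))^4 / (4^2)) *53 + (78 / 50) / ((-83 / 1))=4731384197050338372091 / 18717309840118579200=252.78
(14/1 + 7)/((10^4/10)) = 21/1000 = 0.02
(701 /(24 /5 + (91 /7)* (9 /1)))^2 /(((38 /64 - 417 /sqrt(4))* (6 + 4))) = -39312080 /2467471293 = -0.02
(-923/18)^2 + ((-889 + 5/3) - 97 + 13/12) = 133339/81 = 1646.16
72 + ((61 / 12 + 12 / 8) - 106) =-329 / 12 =-27.42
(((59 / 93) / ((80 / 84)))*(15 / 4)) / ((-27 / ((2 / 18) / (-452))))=413 / 18159552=0.00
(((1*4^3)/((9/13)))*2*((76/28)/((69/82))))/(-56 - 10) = -1296256/143451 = -9.04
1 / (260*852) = 1 / 221520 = 0.00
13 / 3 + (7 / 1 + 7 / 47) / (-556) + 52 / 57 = 5.23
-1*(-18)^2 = -324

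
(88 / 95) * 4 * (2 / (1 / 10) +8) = 9856 / 95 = 103.75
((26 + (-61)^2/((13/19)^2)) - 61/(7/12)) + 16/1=9328945/1183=7885.84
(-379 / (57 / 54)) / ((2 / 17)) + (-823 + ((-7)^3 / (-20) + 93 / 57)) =-1465343 / 380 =-3856.17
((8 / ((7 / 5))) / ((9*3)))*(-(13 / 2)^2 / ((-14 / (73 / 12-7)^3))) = -1124695 / 2286144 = -0.49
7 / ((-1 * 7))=-1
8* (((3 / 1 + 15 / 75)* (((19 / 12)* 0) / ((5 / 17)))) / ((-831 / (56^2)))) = 0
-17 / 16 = -1.06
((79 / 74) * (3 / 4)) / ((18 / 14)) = 553 / 888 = 0.62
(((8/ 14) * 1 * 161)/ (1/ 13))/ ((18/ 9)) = 598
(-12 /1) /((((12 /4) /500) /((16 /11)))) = -32000 /11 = -2909.09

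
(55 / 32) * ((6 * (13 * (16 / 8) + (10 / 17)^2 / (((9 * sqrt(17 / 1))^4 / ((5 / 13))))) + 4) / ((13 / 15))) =13060220564875 / 41159482884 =317.31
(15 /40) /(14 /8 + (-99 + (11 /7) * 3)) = -21 /5182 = -0.00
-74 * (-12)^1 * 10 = 8880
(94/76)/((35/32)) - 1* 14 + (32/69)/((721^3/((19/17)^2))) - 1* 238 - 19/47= -8385341532190519213/33371381887024965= -251.27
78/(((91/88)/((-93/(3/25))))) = -409200/7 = -58457.14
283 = 283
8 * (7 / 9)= 56 / 9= 6.22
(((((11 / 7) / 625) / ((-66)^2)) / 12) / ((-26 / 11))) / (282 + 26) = -0.00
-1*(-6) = 6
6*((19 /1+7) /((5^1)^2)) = 156 /25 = 6.24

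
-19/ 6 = -3.17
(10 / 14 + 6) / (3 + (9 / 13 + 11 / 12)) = 7332 / 5033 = 1.46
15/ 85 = 3/ 17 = 0.18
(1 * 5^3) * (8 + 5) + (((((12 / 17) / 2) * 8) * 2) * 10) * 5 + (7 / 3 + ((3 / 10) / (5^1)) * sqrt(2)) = 3 * sqrt(2) / 50 + 97394 / 51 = 1909.77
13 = 13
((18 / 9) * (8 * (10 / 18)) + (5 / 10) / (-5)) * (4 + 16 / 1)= 1582 / 9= 175.78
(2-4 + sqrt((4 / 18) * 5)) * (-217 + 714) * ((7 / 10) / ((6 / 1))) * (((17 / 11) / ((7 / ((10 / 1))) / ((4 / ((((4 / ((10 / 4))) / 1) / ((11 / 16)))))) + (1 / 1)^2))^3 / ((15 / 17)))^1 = -181605974375 / 1043290854 + 181605974375 * sqrt(10) / 6259745124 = -82.33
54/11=4.91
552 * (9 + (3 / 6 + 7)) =9108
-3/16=-0.19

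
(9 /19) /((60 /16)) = 12 /95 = 0.13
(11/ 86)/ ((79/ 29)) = 319/ 6794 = 0.05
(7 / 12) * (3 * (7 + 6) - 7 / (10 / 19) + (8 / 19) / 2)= 11487 / 760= 15.11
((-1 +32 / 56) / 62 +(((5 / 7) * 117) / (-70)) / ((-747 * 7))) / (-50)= 5899 / 44126950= 0.00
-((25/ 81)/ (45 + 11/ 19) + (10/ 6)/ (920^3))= -36987691691/ 5462184844800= -0.01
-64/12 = -16/3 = -5.33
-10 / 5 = -2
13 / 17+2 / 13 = 203 / 221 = 0.92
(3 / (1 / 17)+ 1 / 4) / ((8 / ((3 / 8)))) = 615 / 256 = 2.40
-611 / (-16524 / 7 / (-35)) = -149695 / 16524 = -9.06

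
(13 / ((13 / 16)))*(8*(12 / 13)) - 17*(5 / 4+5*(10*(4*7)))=-1232561 / 52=-23703.10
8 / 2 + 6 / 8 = 19 / 4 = 4.75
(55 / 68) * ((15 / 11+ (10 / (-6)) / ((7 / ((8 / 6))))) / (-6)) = -3625 / 25704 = -0.14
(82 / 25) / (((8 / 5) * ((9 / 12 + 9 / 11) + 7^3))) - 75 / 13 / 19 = -5573978 / 18723835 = -0.30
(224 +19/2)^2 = 218089/4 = 54522.25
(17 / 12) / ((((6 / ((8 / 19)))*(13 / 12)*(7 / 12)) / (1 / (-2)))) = -136 / 1729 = -0.08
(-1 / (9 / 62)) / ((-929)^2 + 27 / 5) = -155 / 19418544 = -0.00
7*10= 70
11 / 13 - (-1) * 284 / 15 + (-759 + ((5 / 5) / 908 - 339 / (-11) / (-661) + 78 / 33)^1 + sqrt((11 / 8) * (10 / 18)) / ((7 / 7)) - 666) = -1806101121559 / 1287403260 + sqrt(110) / 12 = -1402.03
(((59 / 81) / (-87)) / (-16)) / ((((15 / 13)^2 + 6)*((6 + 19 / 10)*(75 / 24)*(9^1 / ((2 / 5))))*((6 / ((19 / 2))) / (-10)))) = -3211 / 1578281355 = -0.00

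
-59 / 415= -0.14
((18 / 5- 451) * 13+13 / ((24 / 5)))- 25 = -700619 / 120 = -5838.49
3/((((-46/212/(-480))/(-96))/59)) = -864552960/23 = -37589259.13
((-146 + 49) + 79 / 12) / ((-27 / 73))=79205 / 324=244.46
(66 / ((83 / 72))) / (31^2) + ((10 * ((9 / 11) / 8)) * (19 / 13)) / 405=25978793 / 410619924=0.06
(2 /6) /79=1 /237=0.00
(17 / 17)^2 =1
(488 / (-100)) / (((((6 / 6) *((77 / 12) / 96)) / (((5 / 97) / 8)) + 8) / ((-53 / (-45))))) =-103456 / 330725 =-0.31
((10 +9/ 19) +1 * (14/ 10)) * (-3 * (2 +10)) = -40608/ 95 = -427.45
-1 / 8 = -0.12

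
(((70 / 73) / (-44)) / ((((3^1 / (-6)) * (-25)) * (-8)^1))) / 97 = 7 / 3115640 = 0.00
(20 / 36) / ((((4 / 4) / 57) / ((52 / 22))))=2470 / 33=74.85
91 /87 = 1.05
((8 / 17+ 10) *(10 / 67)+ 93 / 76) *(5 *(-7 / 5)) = -1688449 / 86564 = -19.51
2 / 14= 1 / 7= 0.14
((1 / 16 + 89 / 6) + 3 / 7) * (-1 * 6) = -5149 / 56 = -91.95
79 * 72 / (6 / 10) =9480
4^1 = 4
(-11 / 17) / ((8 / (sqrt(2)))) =-11 * sqrt(2) / 136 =-0.11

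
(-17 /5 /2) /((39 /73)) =-1241 /390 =-3.18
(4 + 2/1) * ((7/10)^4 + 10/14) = 200421/35000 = 5.73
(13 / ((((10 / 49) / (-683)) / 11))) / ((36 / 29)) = -385521.25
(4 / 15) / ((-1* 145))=-4 / 2175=-0.00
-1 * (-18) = 18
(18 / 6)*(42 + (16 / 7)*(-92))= -3534 / 7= -504.86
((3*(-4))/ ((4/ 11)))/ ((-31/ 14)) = 462/ 31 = 14.90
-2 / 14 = -1 / 7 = -0.14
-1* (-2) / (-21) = -2 / 21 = -0.10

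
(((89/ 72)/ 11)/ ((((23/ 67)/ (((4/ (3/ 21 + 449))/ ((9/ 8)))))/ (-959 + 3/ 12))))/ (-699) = 160076735/ 45036564408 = 0.00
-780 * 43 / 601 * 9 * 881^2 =-234291959460 / 601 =-389836870.98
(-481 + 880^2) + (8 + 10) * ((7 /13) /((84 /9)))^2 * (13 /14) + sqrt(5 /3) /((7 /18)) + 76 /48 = 6 * sqrt(15) /7 + 3380485351 /4368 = 773923.96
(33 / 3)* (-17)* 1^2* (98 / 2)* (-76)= 696388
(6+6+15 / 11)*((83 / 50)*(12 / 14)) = 5229 / 275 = 19.01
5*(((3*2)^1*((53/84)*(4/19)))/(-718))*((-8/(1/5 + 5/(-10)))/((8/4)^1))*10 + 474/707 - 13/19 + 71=1016275966/14467341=70.25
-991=-991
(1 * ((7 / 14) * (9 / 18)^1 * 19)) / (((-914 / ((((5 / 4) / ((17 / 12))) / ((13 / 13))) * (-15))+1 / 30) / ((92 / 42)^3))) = 23117300 / 31992639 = 0.72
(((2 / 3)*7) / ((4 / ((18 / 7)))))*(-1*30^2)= -2700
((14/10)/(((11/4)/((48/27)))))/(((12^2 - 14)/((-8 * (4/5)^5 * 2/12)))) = -917504/301640625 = -0.00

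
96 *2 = 192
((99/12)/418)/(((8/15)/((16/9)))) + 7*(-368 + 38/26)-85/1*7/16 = -10286625/3952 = -2602.89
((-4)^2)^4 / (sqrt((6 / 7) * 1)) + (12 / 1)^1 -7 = 70791.97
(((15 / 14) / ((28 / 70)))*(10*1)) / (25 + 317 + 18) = 25 / 336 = 0.07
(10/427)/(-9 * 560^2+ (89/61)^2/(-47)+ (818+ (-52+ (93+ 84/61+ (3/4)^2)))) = -458720/55266457073639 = -0.00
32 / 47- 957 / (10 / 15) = -134873 / 94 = -1434.82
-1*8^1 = -8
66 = 66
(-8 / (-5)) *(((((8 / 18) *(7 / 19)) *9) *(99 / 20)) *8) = 93.37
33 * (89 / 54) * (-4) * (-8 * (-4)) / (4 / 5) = -78320 / 9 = -8702.22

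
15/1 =15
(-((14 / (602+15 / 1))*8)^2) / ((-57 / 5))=62720 / 21699273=0.00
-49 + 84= 35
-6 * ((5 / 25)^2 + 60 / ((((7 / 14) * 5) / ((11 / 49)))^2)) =-188646 / 60025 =-3.14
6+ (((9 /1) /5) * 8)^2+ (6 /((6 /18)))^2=13434 /25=537.36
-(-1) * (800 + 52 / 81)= 64852 / 81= 800.64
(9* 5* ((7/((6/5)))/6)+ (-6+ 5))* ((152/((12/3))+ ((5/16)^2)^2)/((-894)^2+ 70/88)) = 4685557833/2304666435584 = 0.00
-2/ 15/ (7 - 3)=-1/ 30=-0.03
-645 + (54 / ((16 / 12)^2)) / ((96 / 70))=-79725 / 128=-622.85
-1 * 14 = -14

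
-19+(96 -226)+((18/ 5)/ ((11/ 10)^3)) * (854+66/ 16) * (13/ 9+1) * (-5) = -28516.77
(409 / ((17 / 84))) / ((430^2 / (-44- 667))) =-6106779 / 785825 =-7.77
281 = 281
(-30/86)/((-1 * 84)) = 5/1204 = 0.00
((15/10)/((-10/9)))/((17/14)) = -189/170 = -1.11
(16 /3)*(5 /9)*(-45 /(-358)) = 0.37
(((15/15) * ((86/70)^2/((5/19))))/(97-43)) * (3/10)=35131/1102500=0.03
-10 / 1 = -10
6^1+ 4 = 10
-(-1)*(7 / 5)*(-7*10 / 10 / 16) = -0.61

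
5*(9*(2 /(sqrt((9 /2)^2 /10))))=20*sqrt(10)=63.25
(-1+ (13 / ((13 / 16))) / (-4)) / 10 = -1 / 2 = -0.50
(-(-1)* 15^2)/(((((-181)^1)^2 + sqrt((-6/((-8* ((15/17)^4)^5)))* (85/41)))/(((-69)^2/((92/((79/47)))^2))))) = 376317260618229018071651458740234375/34478452816492634035866689292354460588 - 979466880464823435522802734375* sqrt(10455)/68956905632985268071733378584708921176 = 0.01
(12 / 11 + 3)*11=45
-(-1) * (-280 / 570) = -28 / 57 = -0.49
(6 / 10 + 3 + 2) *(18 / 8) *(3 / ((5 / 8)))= 1512 / 25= 60.48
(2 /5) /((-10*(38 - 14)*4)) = -1 /2400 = -0.00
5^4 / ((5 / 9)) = 1125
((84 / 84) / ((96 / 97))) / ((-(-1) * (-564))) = -97 / 54144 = -0.00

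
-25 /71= -0.35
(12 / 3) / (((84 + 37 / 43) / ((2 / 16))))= 43 / 7298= 0.01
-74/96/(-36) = 37/1728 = 0.02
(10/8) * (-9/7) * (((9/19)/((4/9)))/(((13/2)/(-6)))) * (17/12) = 61965/27664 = 2.24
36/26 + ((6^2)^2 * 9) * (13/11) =1971414/143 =13786.11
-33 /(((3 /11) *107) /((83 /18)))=-10043 /1926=-5.21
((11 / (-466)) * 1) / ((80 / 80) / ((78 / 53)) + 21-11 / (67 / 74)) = -28743 / 11604565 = -0.00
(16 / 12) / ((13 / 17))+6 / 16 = 661 / 312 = 2.12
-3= -3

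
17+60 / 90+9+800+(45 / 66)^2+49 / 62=37266419 / 45012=827.92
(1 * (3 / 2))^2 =9 / 4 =2.25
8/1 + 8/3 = 32/3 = 10.67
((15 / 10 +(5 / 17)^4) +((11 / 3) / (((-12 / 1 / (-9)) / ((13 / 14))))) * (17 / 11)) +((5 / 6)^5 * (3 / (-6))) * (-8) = 4012842895 / 568276884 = 7.06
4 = 4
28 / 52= 7 / 13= 0.54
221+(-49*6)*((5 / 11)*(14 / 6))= -999 / 11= -90.82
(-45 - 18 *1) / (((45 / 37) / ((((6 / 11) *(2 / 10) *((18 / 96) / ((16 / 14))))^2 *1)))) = -1027971 / 61952000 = -0.02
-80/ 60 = -4/ 3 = -1.33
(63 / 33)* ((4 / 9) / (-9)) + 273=272.91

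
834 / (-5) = -834 / 5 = -166.80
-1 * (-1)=1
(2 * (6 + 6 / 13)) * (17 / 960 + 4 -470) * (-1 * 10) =240877 / 4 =60219.25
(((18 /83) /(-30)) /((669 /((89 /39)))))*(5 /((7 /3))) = -89 /1684319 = -0.00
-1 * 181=-181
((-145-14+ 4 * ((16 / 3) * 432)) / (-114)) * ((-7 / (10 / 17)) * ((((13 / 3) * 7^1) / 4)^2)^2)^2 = -123042347790.78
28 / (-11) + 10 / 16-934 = -82361 / 88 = -935.92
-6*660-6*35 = -4170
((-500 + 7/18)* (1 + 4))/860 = -8993/3096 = -2.90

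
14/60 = 7/30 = 0.23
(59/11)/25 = 0.21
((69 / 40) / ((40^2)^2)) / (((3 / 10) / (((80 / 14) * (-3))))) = -69 / 1792000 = -0.00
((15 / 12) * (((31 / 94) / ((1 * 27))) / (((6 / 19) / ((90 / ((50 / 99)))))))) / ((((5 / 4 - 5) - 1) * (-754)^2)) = -341 / 106881008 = -0.00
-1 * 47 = -47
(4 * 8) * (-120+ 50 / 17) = -63680 / 17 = -3745.88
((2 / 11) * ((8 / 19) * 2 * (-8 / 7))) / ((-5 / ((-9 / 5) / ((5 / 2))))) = -4608 / 182875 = -0.03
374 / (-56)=-187 / 28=-6.68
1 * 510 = 510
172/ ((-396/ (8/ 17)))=-0.20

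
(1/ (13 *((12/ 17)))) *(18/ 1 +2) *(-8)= -680/ 39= -17.44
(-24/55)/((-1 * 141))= 0.00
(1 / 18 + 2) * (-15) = -185 / 6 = -30.83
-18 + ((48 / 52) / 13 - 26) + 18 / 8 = -28175 / 676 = -41.68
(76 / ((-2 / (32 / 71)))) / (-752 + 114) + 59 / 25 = 1351491 / 566225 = 2.39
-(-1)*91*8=728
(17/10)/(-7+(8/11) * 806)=187/63710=0.00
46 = 46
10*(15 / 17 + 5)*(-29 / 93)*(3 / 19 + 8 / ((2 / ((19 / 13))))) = -110.13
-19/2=-9.50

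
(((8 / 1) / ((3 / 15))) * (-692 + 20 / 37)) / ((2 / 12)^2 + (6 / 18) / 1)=-2833920 / 37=-76592.43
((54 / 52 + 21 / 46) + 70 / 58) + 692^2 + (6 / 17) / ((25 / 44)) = 1764709887244 / 3685175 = 478867.32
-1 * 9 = -9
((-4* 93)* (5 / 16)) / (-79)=465 / 316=1.47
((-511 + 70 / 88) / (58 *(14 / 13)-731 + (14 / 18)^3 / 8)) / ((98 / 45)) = 1367673255 / 3902471881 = 0.35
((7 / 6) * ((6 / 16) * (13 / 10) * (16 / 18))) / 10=91 / 1800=0.05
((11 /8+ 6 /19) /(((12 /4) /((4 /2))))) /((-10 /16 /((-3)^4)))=-13878 /95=-146.08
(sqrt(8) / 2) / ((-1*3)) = -0.47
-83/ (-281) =83/ 281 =0.30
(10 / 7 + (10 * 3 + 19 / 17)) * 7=3873 / 17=227.82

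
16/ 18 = 8/ 9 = 0.89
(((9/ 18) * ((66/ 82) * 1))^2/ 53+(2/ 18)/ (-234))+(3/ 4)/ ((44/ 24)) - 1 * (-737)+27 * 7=3824094789739/ 4127856876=926.41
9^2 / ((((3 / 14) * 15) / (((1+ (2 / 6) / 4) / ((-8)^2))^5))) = 2599051 / 74217034874880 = 0.00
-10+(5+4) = -1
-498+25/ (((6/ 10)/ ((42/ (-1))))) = -2248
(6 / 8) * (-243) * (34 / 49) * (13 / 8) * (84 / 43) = -483327 / 1204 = -401.43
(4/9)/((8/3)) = 1/6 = 0.17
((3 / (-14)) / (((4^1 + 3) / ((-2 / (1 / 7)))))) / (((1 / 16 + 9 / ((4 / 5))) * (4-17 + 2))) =-48 / 13937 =-0.00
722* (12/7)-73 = 8153/7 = 1164.71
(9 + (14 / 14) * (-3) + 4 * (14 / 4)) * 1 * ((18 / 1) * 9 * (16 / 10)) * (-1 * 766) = -3970944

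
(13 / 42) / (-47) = -13 / 1974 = -0.01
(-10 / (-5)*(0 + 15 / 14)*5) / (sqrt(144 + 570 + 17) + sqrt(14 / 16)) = 300 / (7*(sqrt(14) + 4*sqrt(731))) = 0.38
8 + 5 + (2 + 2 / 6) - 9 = 19 / 3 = 6.33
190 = 190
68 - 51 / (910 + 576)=100997 / 1486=67.97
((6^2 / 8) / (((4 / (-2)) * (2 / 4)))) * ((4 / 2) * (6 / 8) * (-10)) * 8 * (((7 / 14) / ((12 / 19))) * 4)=1710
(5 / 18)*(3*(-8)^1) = -20 / 3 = -6.67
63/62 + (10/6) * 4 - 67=-11033/186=-59.32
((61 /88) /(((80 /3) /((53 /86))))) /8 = 9699 /4843520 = 0.00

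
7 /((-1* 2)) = -7 /2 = -3.50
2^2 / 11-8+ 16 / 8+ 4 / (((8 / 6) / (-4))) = -194 / 11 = -17.64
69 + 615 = 684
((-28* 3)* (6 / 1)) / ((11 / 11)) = -504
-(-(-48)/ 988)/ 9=-4/ 741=-0.01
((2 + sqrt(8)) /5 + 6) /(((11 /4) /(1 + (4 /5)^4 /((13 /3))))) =71144 * sqrt(2) /446875 + 1138304 /446875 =2.77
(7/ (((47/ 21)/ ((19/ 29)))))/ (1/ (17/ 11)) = 47481/ 14993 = 3.17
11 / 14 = 0.79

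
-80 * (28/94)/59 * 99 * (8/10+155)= -6229.75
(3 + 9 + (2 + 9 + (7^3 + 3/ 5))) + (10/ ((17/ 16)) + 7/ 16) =511971/ 1360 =376.45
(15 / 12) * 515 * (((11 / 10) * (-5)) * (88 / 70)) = -62315 / 14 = -4451.07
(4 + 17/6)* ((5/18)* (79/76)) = 1.97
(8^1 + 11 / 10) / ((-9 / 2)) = -91 / 45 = -2.02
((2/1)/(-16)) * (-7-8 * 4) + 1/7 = 281/56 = 5.02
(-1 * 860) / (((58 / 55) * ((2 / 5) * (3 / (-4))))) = 236500 / 87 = 2718.39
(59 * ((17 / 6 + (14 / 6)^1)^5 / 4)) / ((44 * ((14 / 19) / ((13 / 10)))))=417212617523 / 191600640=2177.51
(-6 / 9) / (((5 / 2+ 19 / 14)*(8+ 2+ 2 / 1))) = -7 / 486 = -0.01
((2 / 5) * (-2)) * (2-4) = 8 / 5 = 1.60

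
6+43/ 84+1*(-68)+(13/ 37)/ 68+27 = -455485/ 13209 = -34.48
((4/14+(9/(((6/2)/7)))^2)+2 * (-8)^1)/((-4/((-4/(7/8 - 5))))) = -103.10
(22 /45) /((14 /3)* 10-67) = -22 /915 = -0.02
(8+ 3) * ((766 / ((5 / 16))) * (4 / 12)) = 134816 / 15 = 8987.73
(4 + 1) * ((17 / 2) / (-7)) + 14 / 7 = -57 / 14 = -4.07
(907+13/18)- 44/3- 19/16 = 128429/144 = 891.87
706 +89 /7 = 5031 /7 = 718.71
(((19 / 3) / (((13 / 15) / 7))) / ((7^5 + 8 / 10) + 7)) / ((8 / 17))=56525 / 8743696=0.01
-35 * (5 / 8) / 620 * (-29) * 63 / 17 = 63945 / 16864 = 3.79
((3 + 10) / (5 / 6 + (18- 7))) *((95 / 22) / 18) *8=4940 / 2343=2.11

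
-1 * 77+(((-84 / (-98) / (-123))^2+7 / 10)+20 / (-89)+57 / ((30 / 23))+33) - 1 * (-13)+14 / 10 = 534247114 / 36654205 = 14.58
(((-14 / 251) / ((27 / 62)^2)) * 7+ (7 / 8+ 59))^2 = 7162786159230025 / 2142804124224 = 3342.72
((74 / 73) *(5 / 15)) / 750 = 37 / 82125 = 0.00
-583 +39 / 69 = -13396 / 23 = -582.43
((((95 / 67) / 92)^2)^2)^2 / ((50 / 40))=1326840862578125 / 521003989733015017796421566464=0.00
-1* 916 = -916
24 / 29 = 0.83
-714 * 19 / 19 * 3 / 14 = -153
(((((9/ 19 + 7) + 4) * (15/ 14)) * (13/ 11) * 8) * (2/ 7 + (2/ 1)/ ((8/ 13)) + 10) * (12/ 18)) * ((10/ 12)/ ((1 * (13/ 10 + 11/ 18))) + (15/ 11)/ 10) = 153057255/ 254947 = 600.35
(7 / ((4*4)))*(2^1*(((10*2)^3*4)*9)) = 252000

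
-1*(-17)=17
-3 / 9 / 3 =-1 / 9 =-0.11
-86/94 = -43/47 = -0.91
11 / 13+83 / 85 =1.82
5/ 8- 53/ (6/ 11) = -2317/ 24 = -96.54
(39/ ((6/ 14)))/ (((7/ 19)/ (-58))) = -14326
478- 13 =465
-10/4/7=-5/14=-0.36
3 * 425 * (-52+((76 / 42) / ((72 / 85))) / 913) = -15253352425 / 230076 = -66297.02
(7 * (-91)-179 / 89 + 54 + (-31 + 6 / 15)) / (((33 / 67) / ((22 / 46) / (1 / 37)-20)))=972785797 / 337755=2880.15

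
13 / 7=1.86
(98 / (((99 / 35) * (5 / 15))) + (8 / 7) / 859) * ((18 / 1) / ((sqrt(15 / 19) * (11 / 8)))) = 329997664 * sqrt(285) / 3637865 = 1531.39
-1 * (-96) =96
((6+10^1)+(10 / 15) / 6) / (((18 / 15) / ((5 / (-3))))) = -3625 / 162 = -22.38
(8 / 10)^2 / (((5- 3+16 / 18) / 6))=1.33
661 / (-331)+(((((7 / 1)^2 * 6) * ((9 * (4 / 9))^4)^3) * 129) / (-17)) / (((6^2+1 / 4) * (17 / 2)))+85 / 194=-326871196622995987 / 2690887670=-121473371.14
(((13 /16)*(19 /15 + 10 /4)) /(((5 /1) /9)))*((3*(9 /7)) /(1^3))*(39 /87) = 1546857 /162400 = 9.52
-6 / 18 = -1 / 3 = -0.33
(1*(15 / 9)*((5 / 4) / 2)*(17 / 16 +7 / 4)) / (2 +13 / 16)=25 / 24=1.04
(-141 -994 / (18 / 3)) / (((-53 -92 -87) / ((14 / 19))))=1610 / 1653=0.97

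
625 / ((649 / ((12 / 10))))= 750 / 649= 1.16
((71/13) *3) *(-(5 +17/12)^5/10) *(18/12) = -192181675147/7188480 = -26734.67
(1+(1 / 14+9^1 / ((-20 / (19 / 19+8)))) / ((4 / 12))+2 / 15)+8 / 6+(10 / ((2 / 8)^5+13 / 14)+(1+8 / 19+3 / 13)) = 225851487 / 76802180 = 2.94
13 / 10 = 1.30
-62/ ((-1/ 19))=1178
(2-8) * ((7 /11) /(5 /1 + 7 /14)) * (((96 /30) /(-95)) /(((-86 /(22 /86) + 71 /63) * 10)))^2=-21337344 /304106339357640625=-0.00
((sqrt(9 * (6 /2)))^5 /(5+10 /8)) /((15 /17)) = 49572 * sqrt(3) /125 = 686.89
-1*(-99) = 99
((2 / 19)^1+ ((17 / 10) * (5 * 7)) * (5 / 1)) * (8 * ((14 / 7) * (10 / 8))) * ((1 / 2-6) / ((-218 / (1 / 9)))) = 621995 / 37278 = 16.69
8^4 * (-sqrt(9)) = -12288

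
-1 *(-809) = 809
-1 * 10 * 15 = -150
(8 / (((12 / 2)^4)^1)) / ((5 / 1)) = 1 / 810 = 0.00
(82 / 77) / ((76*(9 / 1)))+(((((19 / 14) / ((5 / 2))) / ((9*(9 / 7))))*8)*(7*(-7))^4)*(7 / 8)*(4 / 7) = 1281953389021 / 1185030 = 1081789.82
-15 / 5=-3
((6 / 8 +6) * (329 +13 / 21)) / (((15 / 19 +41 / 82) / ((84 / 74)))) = 1958.62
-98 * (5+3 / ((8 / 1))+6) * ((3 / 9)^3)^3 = -4459 / 78732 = -0.06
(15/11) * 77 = 105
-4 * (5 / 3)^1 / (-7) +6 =6.95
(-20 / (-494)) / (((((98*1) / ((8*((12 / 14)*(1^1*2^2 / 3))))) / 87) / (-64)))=-1781760 / 84721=-21.03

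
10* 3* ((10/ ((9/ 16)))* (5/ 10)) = 800/ 3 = 266.67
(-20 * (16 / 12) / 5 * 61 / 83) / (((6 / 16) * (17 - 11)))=-3904 / 2241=-1.74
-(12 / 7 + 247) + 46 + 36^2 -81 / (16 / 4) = 30045 / 28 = 1073.04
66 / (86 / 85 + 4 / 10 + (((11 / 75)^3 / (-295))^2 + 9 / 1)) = 8689093560791015625 / 1370739358535566081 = 6.34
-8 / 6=-4 / 3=-1.33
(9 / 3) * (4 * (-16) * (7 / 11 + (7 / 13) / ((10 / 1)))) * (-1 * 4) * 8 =3032064 / 715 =4240.65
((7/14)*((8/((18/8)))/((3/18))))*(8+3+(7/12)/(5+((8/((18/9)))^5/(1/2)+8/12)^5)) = 3086778332511798215768/26307769879361916573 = 117.33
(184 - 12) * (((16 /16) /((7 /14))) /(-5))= -344 /5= -68.80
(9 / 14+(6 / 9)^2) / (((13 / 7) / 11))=1507 / 234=6.44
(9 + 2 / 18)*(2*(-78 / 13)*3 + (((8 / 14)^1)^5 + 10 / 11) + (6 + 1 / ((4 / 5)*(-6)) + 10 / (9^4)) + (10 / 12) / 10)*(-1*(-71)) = -823521970227875 / 43667207892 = -18859.05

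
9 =9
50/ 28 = 1.79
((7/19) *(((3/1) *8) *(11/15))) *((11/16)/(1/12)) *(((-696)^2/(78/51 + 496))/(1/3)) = 62775953856/401755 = 156254.32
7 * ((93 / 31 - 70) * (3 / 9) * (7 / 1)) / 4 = -273.58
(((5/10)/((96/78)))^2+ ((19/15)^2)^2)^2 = 20165229454740241/2687385600000000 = 7.50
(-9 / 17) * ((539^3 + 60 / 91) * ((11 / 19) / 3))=-470242231437 / 29393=-15998442.88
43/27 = 1.59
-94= -94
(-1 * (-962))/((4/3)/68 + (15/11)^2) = 228327/446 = 511.94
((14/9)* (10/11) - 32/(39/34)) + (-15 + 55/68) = -3559667/87516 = -40.67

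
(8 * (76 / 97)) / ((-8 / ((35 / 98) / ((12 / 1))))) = -95 / 4074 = -0.02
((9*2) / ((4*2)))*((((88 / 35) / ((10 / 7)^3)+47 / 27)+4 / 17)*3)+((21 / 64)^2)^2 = 3417387444529 / 178257920000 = 19.17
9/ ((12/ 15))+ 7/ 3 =163/ 12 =13.58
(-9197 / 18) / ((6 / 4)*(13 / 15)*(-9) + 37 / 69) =1057655 / 23109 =45.77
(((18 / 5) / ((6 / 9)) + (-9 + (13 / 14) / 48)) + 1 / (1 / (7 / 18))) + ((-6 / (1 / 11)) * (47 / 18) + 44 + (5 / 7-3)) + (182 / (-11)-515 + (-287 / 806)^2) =-11979392470847 / 18007909920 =-665.23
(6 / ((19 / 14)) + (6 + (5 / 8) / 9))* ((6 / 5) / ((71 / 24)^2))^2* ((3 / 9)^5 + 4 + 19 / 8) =45559488256 / 36211645425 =1.26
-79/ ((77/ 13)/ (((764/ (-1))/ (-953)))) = -784628/ 73381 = -10.69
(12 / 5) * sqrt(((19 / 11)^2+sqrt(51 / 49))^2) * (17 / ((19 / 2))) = 408 * sqrt(51) / 665+7752 / 605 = 17.19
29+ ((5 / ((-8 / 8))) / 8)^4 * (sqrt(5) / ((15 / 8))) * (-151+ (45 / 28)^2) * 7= 29 - 14544875 * sqrt(5) / 172032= -160.05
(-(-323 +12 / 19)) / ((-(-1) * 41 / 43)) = 263375 / 779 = 338.09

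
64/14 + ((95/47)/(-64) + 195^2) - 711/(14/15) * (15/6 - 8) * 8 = 1506517031/21056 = 71548.11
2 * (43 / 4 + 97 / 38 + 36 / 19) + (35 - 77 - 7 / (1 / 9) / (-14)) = -135 / 19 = -7.11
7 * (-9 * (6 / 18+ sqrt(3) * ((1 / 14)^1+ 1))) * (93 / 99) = -1395 * sqrt(3) / 22-217 / 11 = -129.56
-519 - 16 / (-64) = -2075 / 4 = -518.75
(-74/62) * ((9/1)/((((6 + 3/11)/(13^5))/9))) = -4080138777/713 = -5722494.78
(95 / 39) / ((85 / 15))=95 / 221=0.43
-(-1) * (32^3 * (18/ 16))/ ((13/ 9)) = 331776/ 13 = 25521.23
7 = 7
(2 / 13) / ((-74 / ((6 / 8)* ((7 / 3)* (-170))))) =595 / 962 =0.62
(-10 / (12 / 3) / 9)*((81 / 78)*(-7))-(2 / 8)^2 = 407 / 208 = 1.96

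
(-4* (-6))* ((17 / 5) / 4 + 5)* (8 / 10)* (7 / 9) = 2184 / 25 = 87.36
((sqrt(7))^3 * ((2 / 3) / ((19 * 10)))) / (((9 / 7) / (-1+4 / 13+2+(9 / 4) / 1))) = 1813 * sqrt(7) / 26676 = 0.18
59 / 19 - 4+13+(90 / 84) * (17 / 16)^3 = 14589325 / 1089536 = 13.39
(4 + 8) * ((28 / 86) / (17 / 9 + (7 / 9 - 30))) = -0.14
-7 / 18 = -0.39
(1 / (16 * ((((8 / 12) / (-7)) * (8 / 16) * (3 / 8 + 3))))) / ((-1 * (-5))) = -7 / 90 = -0.08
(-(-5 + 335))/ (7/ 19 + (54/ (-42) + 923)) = -14630/ 40879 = -0.36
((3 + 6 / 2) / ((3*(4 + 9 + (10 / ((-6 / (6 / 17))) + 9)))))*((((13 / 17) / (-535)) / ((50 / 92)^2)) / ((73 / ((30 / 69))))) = -92 / 34173125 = -0.00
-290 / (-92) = 145 / 46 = 3.15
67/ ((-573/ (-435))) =50.86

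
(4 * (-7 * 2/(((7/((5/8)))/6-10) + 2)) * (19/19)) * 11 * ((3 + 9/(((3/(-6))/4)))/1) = -6930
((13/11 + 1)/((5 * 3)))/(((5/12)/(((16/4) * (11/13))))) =384/325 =1.18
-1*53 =-53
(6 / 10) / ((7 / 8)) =24 / 35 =0.69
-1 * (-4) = 4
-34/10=-17/5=-3.40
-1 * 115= -115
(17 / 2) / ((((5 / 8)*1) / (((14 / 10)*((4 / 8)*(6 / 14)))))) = 102 / 25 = 4.08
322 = 322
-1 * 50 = -50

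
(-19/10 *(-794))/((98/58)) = 218747/245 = 892.84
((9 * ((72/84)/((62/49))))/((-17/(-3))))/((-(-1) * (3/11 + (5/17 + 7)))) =6237/43865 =0.14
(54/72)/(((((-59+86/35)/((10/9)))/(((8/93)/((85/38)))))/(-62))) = 10640/302787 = 0.04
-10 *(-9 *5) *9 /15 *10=2700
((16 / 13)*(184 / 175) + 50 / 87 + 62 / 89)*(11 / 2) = 248547706 / 17615325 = 14.11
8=8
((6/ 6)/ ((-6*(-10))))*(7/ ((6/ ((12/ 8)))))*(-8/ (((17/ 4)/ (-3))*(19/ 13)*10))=91/ 8075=0.01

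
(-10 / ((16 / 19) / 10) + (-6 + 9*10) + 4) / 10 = -3.08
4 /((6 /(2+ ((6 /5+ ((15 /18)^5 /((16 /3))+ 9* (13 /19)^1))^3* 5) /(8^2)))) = 26682792410365687819027 /1174186233112087756800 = 22.72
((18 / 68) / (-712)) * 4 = -9 / 6052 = -0.00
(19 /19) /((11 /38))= 38 /11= 3.45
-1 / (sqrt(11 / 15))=-sqrt(165) / 11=-1.17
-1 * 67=-67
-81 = -81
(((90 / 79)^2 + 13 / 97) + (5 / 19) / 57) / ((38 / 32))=15068912384 / 12456842529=1.21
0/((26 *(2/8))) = 0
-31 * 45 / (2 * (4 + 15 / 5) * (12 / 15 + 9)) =-6975 / 686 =-10.17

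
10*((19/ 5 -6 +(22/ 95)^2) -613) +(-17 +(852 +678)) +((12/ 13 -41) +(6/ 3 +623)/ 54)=-5913559999/ 1267110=-4666.97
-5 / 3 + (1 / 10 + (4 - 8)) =-167 / 30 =-5.57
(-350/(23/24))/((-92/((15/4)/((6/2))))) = 2625/529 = 4.96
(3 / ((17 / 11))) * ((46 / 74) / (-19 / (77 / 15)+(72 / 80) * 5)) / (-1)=-38962 / 25789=-1.51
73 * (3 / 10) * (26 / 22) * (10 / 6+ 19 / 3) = 11388 / 55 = 207.05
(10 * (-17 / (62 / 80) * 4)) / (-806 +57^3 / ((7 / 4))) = -19040 / 2278903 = -0.01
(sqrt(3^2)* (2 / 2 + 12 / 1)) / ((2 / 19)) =741 / 2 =370.50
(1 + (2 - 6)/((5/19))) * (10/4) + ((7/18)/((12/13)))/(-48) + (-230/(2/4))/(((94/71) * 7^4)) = -41714496725/1169997696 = -35.65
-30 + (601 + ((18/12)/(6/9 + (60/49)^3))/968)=976448132729/1710064928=571.00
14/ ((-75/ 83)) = -15.49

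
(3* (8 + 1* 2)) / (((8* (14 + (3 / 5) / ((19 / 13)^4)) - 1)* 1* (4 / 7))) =3258025 / 6953678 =0.47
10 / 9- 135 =-1205 / 9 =-133.89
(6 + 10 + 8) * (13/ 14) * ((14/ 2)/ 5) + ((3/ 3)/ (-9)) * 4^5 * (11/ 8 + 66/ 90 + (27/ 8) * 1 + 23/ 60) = -17180/ 27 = -636.30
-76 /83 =-0.92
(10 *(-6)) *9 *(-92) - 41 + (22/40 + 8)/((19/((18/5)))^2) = 117893354/2375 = 49639.31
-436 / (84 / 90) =-3270 / 7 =-467.14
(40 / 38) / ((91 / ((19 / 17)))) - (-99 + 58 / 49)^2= -5076992769 / 530621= -9568.02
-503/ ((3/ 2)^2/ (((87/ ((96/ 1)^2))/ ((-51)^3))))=14587/ 916883712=0.00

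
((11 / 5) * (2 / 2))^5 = 161051 / 3125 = 51.54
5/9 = 0.56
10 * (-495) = -4950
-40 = -40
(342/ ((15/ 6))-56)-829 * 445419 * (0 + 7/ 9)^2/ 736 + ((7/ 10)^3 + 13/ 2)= -27913796719/ 92000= -303410.83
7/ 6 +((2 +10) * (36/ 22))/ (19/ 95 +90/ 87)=201703/ 11814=17.07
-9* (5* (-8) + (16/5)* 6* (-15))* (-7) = -20664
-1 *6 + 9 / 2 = -3 / 2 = -1.50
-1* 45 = -45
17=17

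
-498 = -498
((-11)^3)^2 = 1771561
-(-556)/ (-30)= -278/ 15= -18.53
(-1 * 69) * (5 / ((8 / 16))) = -690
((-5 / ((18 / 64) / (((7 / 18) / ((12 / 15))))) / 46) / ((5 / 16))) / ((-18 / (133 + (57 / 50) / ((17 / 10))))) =55328 / 12393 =4.46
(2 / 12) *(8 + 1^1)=3 / 2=1.50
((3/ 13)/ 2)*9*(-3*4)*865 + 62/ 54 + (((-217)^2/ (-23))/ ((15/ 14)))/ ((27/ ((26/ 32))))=-10497081607/ 968760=-10835.59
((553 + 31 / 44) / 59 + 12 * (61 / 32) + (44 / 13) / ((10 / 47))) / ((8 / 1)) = 6.02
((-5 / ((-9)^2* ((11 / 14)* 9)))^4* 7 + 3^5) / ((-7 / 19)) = -19091529748179118057 / 28945355905328247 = -659.57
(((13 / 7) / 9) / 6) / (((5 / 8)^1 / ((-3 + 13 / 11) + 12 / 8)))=-26 / 1485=-0.02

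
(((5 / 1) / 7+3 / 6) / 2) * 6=51 / 14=3.64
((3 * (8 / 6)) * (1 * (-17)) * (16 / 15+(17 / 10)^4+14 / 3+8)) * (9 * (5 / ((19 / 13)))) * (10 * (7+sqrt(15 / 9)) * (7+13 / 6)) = -11274834571 / 380 - 1610690653 * sqrt(15) / 1140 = -35142703.32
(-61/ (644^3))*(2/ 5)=-61/ 667724960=-0.00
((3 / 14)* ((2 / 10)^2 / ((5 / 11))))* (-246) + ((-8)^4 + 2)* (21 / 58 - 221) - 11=-22943818211 / 25375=-904189.88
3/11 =0.27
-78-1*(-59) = -19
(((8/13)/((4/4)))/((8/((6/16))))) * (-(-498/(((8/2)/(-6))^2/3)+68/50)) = 504021/5200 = 96.93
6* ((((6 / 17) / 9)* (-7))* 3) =-84 / 17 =-4.94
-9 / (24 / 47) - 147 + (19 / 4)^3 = -3677 / 64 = -57.45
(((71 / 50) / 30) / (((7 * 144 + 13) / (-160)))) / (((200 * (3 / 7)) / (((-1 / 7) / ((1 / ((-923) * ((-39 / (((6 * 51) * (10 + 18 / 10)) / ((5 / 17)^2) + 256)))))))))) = 851929 / 80397715890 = 0.00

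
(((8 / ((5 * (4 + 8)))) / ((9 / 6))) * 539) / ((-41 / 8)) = -17248 / 1845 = -9.35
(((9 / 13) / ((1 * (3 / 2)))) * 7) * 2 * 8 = 672 / 13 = 51.69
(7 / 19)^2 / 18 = 49 / 6498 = 0.01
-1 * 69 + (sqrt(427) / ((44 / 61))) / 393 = -69 + 61 * sqrt(427) / 17292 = -68.93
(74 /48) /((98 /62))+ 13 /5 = 21023 /5880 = 3.58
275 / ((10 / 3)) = 165 / 2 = 82.50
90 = 90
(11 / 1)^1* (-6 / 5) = -66 / 5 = -13.20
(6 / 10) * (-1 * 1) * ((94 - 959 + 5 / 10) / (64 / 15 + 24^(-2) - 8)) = -1493856 / 10747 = -139.00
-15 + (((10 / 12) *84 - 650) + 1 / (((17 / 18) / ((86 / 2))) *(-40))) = -202687 / 340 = -596.14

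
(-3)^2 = 9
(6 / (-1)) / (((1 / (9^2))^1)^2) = -39366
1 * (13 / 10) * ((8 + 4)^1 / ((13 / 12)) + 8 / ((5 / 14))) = 1088 / 25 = 43.52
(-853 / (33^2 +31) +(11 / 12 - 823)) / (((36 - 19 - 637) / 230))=305.25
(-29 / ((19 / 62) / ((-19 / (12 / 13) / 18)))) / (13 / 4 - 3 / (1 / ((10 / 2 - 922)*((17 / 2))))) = 11687 / 2525769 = 0.00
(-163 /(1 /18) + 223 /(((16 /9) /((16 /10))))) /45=-3037 /50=-60.74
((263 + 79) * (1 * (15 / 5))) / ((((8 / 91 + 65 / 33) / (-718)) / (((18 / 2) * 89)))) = -1771983417204 / 6179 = -286775112.03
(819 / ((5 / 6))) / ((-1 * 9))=-546 / 5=-109.20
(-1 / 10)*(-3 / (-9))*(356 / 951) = -178 / 14265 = -0.01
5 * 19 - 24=71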